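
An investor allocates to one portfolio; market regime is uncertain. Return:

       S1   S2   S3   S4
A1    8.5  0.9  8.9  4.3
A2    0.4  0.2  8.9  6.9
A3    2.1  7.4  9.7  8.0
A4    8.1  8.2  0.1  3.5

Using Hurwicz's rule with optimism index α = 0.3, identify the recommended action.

A3

A1: 0.3·8.9 + 0.7·0.9 = 3.3
A2: 0.3·8.9 + 0.7·0.2 = 2.81
A3: 0.3·9.7 + 0.7·2.1 = 4.38
A4: 0.3·8.2 + 0.7·0.1 = 2.53
Highest Hurwicz score = 4.38 → A3.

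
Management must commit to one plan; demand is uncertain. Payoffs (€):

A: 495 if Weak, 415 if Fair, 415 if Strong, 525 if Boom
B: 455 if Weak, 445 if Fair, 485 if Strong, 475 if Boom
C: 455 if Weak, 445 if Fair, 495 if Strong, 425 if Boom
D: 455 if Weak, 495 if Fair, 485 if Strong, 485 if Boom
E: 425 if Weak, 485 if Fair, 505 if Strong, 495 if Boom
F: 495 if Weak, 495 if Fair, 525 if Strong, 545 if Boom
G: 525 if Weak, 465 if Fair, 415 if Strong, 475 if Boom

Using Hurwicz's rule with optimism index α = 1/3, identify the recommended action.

A: 1/3·525 + 2/3·415 = 1355/3
B: 1/3·485 + 2/3·445 = 1375/3
C: 1/3·495 + 2/3·425 = 1345/3
D: 1/3·495 + 2/3·455 = 1405/3
E: 1/3·505 + 2/3·425 = 1355/3
F: 1/3·545 + 2/3·495 = 1535/3
G: 1/3·525 + 2/3·415 = 1355/3
Highest Hurwicz score = 1535/3 → F.

F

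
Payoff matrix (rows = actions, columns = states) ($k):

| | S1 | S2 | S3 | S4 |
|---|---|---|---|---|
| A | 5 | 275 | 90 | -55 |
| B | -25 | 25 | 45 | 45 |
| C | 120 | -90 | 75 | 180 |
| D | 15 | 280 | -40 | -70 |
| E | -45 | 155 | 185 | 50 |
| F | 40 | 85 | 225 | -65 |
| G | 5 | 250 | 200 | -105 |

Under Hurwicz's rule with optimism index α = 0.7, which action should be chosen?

A

A: 0.7·275 + 0.3·(-55) = 176
B: 0.7·45 + 0.3·(-25) = 24
C: 0.7·180 + 0.3·(-90) = 99
D: 0.7·280 + 0.3·(-70) = 175
E: 0.7·185 + 0.3·(-45) = 116
F: 0.7·225 + 0.3·(-65) = 138
G: 0.7·250 + 0.3·(-105) = 143.5
Highest Hurwicz score = 176 → A.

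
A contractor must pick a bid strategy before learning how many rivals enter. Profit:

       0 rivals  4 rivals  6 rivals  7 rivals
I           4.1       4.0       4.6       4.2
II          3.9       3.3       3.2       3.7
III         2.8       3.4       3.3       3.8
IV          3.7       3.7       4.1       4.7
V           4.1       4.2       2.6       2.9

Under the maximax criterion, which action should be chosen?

IV

Row maxima: I=4.6, II=3.9, III=3.8, IV=4.7, V=4.2
Best best-case = 4.7 → IV.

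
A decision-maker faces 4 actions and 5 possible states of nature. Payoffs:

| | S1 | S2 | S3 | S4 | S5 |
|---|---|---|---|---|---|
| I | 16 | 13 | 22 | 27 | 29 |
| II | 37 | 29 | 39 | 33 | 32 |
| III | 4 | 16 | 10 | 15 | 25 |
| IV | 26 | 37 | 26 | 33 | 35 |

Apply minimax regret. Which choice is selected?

II

Column bests: S1=37, S2=37, S3=39, S4=33, S5=35.
I regrets: 21, 24, 17, 6, 6 → max 24
II regrets: 0, 8, 0, 0, 3 → max 8
III regrets: 33, 21, 29, 18, 10 → max 33
IV regrets: 11, 0, 13, 0, 0 → max 13
Smallest max regret = 8 → II.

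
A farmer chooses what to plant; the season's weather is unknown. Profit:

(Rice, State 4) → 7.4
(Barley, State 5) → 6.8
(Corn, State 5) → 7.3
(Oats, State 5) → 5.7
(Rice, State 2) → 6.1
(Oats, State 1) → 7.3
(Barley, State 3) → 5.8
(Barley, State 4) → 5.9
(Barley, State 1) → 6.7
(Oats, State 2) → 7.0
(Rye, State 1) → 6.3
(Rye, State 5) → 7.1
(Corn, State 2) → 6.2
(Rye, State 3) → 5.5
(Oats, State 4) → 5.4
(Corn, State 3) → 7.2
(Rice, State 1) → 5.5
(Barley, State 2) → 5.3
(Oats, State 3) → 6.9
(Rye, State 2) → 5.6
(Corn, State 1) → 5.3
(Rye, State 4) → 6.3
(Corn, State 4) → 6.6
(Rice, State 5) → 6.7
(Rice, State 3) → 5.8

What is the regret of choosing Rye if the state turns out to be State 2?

1.4

Best payoff under State 2 is 7.0.
Regret = 7.0 − 5.6 = 1.4.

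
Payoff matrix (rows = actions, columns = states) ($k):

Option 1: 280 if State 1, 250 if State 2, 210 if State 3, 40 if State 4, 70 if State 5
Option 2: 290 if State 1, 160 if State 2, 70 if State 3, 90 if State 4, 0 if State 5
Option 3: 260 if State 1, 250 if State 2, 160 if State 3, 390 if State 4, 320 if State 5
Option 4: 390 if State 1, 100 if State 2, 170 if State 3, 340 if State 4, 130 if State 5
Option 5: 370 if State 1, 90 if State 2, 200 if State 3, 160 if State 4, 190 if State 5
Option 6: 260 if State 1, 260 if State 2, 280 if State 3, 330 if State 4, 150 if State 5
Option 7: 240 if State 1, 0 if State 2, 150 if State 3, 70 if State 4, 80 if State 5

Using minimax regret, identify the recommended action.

Column bests: State 1=390, State 2=260, State 3=280, State 4=390, State 5=320.
Option 1 regrets: 110, 10, 70, 350, 250 → max 350
Option 2 regrets: 100, 100, 210, 300, 320 → max 320
Option 3 regrets: 130, 10, 120, 0, 0 → max 130
Option 4 regrets: 0, 160, 110, 50, 190 → max 190
Option 5 regrets: 20, 170, 80, 230, 130 → max 230
Option 6 regrets: 130, 0, 0, 60, 170 → max 170
Option 7 regrets: 150, 260, 130, 320, 240 → max 320
Smallest max regret = 130 → Option 3.

Option 3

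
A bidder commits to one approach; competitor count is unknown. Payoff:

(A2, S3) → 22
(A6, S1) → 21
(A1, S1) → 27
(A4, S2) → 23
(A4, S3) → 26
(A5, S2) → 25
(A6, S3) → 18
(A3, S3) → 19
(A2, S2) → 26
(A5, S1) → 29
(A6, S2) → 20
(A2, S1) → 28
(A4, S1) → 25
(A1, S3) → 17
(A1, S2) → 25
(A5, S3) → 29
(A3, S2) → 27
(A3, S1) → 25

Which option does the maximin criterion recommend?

Row minima: A1=17, A2=22, A3=19, A4=23, A5=25, A6=18
Best worst-case = 25 → A5.

A5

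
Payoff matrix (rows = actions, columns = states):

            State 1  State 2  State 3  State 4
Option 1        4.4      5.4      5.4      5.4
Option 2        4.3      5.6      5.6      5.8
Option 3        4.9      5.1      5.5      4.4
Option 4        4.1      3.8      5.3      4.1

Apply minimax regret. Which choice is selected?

Option 1

Column bests: State 1=4.9, State 2=5.6, State 3=5.6, State 4=5.8.
Option 1 regrets: 0.5, 0.2, 0.2, 0.4 → max 0.5
Option 2 regrets: 0.6, 0.0, 0.0, 0.0 → max 0.6
Option 3 regrets: 0.0, 0.5, 0.1, 1.4 → max 1.4
Option 4 regrets: 0.8, 1.8, 0.3, 1.7 → max 1.8
Smallest max regret = 0.5 → Option 1.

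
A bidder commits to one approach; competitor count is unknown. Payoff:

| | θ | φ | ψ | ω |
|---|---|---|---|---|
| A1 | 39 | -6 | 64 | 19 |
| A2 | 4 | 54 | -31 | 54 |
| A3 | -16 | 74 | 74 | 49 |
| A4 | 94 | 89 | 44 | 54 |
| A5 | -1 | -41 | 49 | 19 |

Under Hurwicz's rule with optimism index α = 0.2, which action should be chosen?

A4

A1: 0.2·64 + 0.8·(-6) = 8
A2: 0.2·54 + 0.8·(-31) = -14
A3: 0.2·74 + 0.8·(-16) = 2
A4: 0.2·94 + 0.8·44 = 54
A5: 0.2·49 + 0.8·(-41) = -23
Highest Hurwicz score = 54 → A4.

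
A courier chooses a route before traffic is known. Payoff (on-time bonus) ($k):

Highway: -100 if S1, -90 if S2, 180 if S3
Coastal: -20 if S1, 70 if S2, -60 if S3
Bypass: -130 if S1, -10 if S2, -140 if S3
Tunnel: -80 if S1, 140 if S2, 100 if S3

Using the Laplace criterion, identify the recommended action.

Row averages: Highway=-10/3, Coastal=-10/3, Bypass=-280/3, Tunnel=160/3
Highest average = 160/3 → Tunnel.

Tunnel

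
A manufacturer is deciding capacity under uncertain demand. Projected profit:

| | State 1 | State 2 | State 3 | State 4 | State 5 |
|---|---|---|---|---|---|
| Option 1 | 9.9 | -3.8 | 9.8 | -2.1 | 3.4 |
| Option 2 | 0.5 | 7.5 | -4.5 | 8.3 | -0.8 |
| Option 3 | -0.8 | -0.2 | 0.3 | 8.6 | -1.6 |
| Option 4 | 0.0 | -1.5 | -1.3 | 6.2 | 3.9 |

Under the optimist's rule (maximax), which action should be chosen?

Option 1

Row maxima: Option 1=9.9, Option 2=8.3, Option 3=8.6, Option 4=6.2
Best best-case = 9.9 → Option 1.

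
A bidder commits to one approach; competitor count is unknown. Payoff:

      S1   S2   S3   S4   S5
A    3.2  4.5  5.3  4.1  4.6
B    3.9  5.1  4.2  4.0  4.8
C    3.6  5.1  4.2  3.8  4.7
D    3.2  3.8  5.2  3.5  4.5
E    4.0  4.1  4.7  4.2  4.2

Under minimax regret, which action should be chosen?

A

Column bests: S1=4.0, S2=5.1, S3=5.3, S4=4.2, S5=4.8.
A regrets: 0.8, 0.6, 0.0, 0.1, 0.2 → max 0.8
B regrets: 0.1, 0.0, 1.1, 0.2, 0.0 → max 1.1
C regrets: 0.4, 0.0, 1.1, 0.4, 0.1 → max 1.1
D regrets: 0.8, 1.3, 0.1, 0.7, 0.3 → max 1.3
E regrets: 0.0, 1.0, 0.6, 0.0, 0.6 → max 1.0
Smallest max regret = 0.8 → A.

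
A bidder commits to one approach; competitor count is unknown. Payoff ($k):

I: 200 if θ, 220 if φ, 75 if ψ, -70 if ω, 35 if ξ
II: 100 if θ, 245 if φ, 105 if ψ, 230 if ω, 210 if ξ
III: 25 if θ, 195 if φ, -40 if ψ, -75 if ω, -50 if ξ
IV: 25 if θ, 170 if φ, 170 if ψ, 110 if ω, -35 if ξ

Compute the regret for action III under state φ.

50

Best payoff under φ is 245.
Regret = 245 − 195 = 50.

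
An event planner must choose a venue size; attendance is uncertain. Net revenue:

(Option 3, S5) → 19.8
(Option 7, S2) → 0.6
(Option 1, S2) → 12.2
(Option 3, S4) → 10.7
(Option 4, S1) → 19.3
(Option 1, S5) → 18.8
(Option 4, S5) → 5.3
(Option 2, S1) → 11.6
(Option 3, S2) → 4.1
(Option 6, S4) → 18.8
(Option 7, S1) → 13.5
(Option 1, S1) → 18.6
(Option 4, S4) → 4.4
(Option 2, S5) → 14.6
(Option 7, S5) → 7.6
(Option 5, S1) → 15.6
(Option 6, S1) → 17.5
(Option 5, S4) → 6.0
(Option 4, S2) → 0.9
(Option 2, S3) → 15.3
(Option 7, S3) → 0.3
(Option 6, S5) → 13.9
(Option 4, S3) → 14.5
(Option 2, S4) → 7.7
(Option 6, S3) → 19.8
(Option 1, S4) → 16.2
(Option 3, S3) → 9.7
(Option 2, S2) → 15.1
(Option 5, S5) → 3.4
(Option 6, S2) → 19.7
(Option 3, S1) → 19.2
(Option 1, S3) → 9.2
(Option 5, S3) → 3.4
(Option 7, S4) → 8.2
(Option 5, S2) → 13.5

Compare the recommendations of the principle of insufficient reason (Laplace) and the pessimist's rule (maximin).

Row averages: Option 1=15, Option 2=12.86, Option 3=12.7, Option 4=8.88, Option 5=8.38, Option 6=17.94, Option 7=6.04
Highest average = 17.94 → Option 6.
Row minima: Option 1=9.2, Option 2=7.7, Option 3=4.1, Option 4=0.9, Option 5=3.4, Option 6=13.9, Option 7=0.3
Best worst-case = 13.9 → Option 6.

laplace → Option 6; maximin → Option 6 (agree)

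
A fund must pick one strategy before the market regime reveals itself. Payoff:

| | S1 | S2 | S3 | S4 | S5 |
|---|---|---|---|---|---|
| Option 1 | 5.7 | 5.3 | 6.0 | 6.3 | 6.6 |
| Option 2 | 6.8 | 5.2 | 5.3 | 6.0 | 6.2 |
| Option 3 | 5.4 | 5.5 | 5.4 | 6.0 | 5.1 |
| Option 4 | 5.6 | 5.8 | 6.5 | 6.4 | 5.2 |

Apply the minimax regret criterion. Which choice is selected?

Column bests: S1=6.8, S2=5.8, S3=6.5, S4=6.4, S5=6.6.
Option 1 regrets: 1.1, 0.5, 0.5, 0.1, 0.0 → max 1.1
Option 2 regrets: 0.0, 0.6, 1.2, 0.4, 0.4 → max 1.2
Option 3 regrets: 1.4, 0.3, 1.1, 0.4, 1.5 → max 1.5
Option 4 regrets: 1.2, 0.0, 0.0, 0.0, 1.4 → max 1.4
Smallest max regret = 1.1 → Option 1.

Option 1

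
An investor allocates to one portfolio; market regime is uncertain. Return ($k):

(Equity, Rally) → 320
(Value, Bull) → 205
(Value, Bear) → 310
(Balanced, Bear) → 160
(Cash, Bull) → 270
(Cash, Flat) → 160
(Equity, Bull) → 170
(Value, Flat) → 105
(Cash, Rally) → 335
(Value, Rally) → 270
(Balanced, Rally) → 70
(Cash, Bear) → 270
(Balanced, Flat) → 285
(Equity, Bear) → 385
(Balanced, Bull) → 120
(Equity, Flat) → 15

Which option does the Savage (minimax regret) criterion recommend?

Column bests: Bear=385, Flat=285, Bull=270, Rally=335.
Equity regrets: 0, 270, 100, 15 → max 270
Balanced regrets: 225, 0, 150, 265 → max 265
Cash regrets: 115, 125, 0, 0 → max 125
Value regrets: 75, 180, 65, 65 → max 180
Smallest max regret = 125 → Cash.

Cash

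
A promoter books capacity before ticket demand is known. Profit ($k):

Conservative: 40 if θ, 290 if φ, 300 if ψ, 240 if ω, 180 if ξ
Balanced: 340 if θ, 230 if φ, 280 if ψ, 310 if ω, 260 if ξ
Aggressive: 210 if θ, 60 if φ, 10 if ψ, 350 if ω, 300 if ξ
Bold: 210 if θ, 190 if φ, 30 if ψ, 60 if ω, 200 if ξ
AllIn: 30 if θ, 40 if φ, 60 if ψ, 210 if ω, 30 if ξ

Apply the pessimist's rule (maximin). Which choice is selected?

Balanced

Row minima: Conservative=40, Balanced=230, Aggressive=10, Bold=30, AllIn=30
Best worst-case = 230 → Balanced.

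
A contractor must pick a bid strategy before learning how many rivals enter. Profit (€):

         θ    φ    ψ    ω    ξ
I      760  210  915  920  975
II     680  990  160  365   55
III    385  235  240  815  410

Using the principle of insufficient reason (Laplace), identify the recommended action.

I

Row averages: I=756, II=450, III=417
Highest average = 756 → I.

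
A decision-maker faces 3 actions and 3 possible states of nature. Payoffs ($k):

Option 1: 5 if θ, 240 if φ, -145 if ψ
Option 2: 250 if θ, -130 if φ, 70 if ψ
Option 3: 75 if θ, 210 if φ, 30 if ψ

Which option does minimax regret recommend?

Column bests: θ=250, φ=240, ψ=70.
Option 1 regrets: 245, 0, 215 → max 245
Option 2 regrets: 0, 370, 0 → max 370
Option 3 regrets: 175, 30, 40 → max 175
Smallest max regret = 175 → Option 3.

Option 3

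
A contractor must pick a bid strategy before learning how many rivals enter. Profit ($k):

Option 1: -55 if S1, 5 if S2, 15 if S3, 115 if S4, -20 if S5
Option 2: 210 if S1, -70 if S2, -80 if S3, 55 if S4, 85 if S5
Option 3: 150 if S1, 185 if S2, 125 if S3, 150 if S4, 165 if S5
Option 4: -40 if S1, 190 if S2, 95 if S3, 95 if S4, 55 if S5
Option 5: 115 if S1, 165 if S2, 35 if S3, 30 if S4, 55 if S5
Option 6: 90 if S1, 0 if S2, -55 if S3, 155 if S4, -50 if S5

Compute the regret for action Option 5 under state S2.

25

Best payoff under S2 is 190.
Regret = 190 − 165 = 25.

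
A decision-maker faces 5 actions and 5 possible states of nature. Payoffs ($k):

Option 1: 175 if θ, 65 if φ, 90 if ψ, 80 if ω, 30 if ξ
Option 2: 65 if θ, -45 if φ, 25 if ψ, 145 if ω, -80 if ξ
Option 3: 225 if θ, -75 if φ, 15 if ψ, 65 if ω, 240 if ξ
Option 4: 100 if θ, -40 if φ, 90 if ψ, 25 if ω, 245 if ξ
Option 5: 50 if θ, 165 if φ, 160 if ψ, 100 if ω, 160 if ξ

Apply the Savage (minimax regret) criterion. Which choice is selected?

Column bests: θ=225, φ=165, ψ=160, ω=145, ξ=245.
Option 1 regrets: 50, 100, 70, 65, 215 → max 215
Option 2 regrets: 160, 210, 135, 0, 325 → max 325
Option 3 regrets: 0, 240, 145, 80, 5 → max 240
Option 4 regrets: 125, 205, 70, 120, 0 → max 205
Option 5 regrets: 175, 0, 0, 45, 85 → max 175
Smallest max regret = 175 → Option 5.

Option 5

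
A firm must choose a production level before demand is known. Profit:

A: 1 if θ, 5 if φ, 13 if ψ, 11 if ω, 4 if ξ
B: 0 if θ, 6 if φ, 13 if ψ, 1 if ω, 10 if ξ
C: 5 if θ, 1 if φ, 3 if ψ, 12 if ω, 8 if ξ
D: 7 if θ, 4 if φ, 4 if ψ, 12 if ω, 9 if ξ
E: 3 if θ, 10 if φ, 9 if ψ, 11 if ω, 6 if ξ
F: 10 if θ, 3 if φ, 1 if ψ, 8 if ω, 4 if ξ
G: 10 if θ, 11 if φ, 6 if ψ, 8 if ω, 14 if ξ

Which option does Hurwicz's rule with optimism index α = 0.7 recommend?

G

A: 0.7·13 + 0.3·1 = 9.4
B: 0.7·13 + 0.3·0 = 9.1
C: 0.7·12 + 0.3·1 = 8.7
D: 0.7·12 + 0.3·4 = 9.6
E: 0.7·11 + 0.3·3 = 8.6
F: 0.7·10 + 0.3·1 = 7.3
G: 0.7·14 + 0.3·6 = 11.6
Highest Hurwicz score = 11.6 → G.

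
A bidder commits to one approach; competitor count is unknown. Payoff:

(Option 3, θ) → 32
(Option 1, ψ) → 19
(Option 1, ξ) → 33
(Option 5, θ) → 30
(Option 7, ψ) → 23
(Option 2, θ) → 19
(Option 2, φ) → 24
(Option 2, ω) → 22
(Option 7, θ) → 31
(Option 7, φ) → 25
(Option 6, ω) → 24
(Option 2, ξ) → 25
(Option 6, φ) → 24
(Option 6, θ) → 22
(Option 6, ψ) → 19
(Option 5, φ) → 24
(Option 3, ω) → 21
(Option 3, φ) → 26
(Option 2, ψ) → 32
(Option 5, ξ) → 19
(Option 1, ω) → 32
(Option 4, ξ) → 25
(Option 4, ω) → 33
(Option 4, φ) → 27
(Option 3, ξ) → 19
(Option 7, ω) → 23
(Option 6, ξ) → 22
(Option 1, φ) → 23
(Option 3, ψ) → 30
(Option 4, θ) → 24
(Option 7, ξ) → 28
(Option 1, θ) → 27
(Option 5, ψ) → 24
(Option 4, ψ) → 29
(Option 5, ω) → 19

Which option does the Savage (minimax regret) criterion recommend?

Option 4

Column bests: θ=32, φ=27, ψ=32, ω=33, ξ=33.
Option 1 regrets: 5, 4, 13, 1, 0 → max 13
Option 2 regrets: 13, 3, 0, 11, 8 → max 13
Option 3 regrets: 0, 1, 2, 12, 14 → max 14
Option 4 regrets: 8, 0, 3, 0, 8 → max 8
Option 5 regrets: 2, 3, 8, 14, 14 → max 14
Option 6 regrets: 10, 3, 13, 9, 11 → max 13
Option 7 regrets: 1, 2, 9, 10, 5 → max 10
Smallest max regret = 8 → Option 4.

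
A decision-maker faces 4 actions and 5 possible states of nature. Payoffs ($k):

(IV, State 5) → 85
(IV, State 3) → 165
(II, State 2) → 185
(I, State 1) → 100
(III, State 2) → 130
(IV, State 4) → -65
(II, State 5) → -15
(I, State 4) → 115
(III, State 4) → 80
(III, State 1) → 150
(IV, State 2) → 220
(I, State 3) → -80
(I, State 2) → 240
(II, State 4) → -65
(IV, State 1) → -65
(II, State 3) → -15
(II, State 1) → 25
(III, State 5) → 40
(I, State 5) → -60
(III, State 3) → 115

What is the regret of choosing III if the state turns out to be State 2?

110

Best payoff under State 2 is 240.
Regret = 240 − 130 = 110.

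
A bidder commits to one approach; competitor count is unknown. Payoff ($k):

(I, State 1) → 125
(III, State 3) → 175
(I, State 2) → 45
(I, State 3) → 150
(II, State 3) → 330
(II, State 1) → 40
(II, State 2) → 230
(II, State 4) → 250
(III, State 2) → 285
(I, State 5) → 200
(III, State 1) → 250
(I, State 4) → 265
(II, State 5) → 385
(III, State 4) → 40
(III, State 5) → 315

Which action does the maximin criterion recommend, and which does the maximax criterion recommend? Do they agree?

Row minima: I=45, II=40, III=40
Best worst-case = 45 → I.
Row maxima: I=265, II=385, III=315
Best best-case = 385 → II.

maximin → I; maximax → II (disagree)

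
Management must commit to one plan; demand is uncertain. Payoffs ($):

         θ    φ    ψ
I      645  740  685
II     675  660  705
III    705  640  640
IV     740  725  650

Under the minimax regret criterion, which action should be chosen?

Column bests: θ=740, φ=740, ψ=705.
I regrets: 95, 0, 20 → max 95
II regrets: 65, 80, 0 → max 80
III regrets: 35, 100, 65 → max 100
IV regrets: 0, 15, 55 → max 55
Smallest max regret = 55 → IV.

IV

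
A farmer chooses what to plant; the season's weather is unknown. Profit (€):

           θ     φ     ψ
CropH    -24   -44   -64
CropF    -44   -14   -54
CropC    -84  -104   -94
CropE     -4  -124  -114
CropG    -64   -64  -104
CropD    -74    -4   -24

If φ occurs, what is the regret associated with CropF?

Best payoff under φ is -4.
Regret = -4 − (-14) = 10.

10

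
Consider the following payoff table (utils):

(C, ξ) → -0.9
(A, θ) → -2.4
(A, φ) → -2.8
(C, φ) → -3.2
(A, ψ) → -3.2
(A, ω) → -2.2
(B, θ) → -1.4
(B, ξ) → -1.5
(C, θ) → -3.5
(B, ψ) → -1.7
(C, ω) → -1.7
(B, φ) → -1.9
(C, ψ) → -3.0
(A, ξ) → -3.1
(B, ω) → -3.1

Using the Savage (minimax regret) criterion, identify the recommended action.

Column bests: θ=-1.4, φ=-1.9, ψ=-1.7, ω=-1.7, ξ=-0.9.
A regrets: 1.0, 0.9, 1.5, 0.5, 2.2 → max 2.2
B regrets: 0.0, 0.0, 0.0, 1.4, 0.6 → max 1.4
C regrets: 2.1, 1.3, 1.3, 0.0, 0.0 → max 2.1
Smallest max regret = 1.4 → B.

B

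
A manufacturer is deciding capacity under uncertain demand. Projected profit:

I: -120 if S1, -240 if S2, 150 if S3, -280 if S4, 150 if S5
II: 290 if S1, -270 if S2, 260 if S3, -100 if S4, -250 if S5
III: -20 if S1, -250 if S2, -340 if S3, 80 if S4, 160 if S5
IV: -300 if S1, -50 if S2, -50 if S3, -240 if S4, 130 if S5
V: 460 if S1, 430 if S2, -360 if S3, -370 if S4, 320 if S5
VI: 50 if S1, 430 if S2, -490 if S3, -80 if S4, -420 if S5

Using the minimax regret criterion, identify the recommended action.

V

Column bests: S1=460, S2=430, S3=260, S4=80, S5=320.
I regrets: 580, 670, 110, 360, 170 → max 670
II regrets: 170, 700, 0, 180, 570 → max 700
III regrets: 480, 680, 600, 0, 160 → max 680
IV regrets: 760, 480, 310, 320, 190 → max 760
V regrets: 0, 0, 620, 450, 0 → max 620
VI regrets: 410, 0, 750, 160, 740 → max 750
Smallest max regret = 620 → V.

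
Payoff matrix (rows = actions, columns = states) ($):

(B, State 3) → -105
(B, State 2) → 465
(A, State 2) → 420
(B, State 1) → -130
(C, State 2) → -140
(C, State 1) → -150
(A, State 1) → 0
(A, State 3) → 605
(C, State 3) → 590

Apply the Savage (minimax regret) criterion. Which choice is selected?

A

Column bests: State 1=0, State 2=465, State 3=605.
A regrets: 0, 45, 0 → max 45
B regrets: 130, 0, 710 → max 710
C regrets: 150, 605, 15 → max 605
Smallest max regret = 45 → A.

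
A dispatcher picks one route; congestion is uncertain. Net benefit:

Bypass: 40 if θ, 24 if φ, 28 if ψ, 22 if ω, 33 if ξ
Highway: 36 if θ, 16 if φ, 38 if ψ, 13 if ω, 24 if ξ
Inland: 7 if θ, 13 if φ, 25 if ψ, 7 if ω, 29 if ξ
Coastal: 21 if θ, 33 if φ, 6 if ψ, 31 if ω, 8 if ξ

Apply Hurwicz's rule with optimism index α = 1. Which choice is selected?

Bypass

Bypass: 1·40 + 0·22 = 40
Highway: 1·38 + 0·13 = 38
Inland: 1·29 + 0·7 = 29
Coastal: 1·33 + 0·6 = 33
Highest Hurwicz score = 40 → Bypass.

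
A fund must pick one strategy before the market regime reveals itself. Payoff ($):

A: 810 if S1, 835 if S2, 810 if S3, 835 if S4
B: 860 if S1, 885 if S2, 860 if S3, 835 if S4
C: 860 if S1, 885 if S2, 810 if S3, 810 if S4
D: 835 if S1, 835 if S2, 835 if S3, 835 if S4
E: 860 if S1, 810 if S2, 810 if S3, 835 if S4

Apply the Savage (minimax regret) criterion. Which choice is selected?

Column bests: S1=860, S2=885, S3=860, S4=835.
A regrets: 50, 50, 50, 0 → max 50
B regrets: 0, 0, 0, 0 → max 0
C regrets: 0, 0, 50, 25 → max 50
D regrets: 25, 50, 25, 0 → max 50
E regrets: 0, 75, 50, 0 → max 75
Smallest max regret = 0 → B.

B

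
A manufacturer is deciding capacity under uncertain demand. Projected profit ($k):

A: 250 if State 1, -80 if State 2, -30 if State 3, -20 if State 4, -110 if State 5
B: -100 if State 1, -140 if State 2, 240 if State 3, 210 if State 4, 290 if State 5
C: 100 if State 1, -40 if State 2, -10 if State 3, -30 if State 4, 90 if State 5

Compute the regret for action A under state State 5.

Best payoff under State 5 is 290.
Regret = 290 − (-110) = 400.

400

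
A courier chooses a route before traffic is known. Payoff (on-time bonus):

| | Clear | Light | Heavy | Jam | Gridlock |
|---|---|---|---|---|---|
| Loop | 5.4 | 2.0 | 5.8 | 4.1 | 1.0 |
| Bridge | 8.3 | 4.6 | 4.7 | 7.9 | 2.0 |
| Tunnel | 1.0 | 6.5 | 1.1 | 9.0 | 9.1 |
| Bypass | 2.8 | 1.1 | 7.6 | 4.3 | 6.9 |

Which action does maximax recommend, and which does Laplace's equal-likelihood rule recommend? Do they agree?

Row maxima: Loop=5.8, Bridge=8.3, Tunnel=9.1, Bypass=7.6
Best best-case = 9.1 → Tunnel.
Row averages: Loop=3.66, Bridge=5.5, Tunnel=5.34, Bypass=4.54
Highest average = 5.5 → Bridge.

maximax → Tunnel; laplace → Bridge (disagree)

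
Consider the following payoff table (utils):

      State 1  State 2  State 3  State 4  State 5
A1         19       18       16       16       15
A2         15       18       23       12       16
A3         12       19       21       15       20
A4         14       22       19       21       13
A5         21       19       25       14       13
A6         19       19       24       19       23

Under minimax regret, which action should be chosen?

Column bests: State 1=21, State 2=22, State 3=25, State 4=21, State 5=23.
A1 regrets: 2, 4, 9, 5, 8 → max 9
A2 regrets: 6, 4, 2, 9, 7 → max 9
A3 regrets: 9, 3, 4, 6, 3 → max 9
A4 regrets: 7, 0, 6, 0, 10 → max 10
A5 regrets: 0, 3, 0, 7, 10 → max 10
A6 regrets: 2, 3, 1, 2, 0 → max 3
Smallest max regret = 3 → A6.

A6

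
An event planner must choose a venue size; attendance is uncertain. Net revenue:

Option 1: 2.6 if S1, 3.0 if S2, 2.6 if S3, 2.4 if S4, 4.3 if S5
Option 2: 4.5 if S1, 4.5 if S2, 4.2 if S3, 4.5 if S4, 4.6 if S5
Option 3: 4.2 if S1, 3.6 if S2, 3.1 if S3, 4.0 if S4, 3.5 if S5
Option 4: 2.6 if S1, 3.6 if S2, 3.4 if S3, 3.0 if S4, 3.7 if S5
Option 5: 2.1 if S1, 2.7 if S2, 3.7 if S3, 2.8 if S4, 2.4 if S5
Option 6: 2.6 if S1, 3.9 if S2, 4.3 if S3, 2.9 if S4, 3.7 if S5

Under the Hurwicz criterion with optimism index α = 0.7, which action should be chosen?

Option 2

Option 1: 0.7·4.3 + 0.3·2.4 = 3.73
Option 2: 0.7·4.6 + 0.3·4.2 = 4.48
Option 3: 0.7·4.2 + 0.3·3.1 = 3.87
Option 4: 0.7·3.7 + 0.3·2.6 = 3.37
Option 5: 0.7·3.7 + 0.3·2.1 = 3.22
Option 6: 0.7·4.3 + 0.3·2.6 = 3.79
Highest Hurwicz score = 4.48 → Option 2.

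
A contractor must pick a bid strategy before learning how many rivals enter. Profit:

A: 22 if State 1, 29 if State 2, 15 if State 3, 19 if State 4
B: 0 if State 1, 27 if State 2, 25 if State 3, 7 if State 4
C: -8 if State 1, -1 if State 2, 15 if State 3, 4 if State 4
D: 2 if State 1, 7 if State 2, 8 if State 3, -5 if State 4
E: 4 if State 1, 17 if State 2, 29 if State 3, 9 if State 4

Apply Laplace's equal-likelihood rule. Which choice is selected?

Row averages: A=21.25, B=14.75, C=2.5, D=3, E=14.75
Highest average = 21.25 → A.

A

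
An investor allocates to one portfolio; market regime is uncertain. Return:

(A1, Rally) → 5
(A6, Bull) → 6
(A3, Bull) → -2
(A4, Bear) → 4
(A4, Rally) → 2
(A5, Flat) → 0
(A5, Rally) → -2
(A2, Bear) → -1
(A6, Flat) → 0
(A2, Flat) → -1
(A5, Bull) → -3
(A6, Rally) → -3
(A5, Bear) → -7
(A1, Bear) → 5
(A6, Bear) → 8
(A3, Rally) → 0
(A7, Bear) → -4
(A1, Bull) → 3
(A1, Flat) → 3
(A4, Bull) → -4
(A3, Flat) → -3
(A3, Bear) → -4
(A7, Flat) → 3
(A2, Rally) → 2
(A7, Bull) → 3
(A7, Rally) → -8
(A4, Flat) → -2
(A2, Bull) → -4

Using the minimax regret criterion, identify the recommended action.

Column bests: Bear=8, Flat=3, Bull=6, Rally=5.
A1 regrets: 3, 0, 3, 0 → max 3
A2 regrets: 9, 4, 10, 3 → max 10
A3 regrets: 12, 6, 8, 5 → max 12
A4 regrets: 4, 5, 10, 3 → max 10
A5 regrets: 15, 3, 9, 7 → max 15
A6 regrets: 0, 3, 0, 8 → max 8
A7 regrets: 12, 0, 3, 13 → max 13
Smallest max regret = 3 → A1.

A1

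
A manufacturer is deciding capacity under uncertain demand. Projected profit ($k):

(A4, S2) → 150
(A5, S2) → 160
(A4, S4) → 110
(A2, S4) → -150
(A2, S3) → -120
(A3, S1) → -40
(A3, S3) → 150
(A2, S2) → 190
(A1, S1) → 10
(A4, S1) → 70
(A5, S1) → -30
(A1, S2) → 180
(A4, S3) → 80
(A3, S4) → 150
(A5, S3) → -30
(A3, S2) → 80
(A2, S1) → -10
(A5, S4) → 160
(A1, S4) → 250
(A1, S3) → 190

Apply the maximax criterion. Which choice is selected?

Row maxima: A1=250, A2=190, A3=150, A4=150, A5=160
Best best-case = 250 → A1.

A1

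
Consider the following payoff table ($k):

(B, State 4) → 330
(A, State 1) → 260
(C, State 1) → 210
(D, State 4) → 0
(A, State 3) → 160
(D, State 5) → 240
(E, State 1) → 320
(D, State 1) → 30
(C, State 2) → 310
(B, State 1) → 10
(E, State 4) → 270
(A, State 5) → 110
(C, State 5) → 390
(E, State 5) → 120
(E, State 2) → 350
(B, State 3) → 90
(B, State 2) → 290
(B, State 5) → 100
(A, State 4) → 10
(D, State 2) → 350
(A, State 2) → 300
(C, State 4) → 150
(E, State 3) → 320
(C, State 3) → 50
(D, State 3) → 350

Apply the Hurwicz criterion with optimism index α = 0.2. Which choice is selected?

E

A: 0.2·300 + 0.8·10 = 68
B: 0.2·330 + 0.8·10 = 74
C: 0.2·390 + 0.8·50 = 118
D: 0.2·350 + 0.8·0 = 70
E: 0.2·350 + 0.8·120 = 166
Highest Hurwicz score = 166 → E.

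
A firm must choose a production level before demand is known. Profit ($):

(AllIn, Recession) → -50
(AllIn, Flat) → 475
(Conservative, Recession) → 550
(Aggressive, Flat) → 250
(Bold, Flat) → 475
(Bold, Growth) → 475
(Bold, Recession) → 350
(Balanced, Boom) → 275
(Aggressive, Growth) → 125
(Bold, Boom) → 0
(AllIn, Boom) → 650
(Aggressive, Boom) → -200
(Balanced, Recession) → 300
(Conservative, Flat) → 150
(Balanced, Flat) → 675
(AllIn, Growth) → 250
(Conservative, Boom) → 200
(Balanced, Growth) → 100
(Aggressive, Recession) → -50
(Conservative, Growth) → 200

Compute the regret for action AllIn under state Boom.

0

Best payoff under Boom is 650.
Regret = 650 − 650 = 0.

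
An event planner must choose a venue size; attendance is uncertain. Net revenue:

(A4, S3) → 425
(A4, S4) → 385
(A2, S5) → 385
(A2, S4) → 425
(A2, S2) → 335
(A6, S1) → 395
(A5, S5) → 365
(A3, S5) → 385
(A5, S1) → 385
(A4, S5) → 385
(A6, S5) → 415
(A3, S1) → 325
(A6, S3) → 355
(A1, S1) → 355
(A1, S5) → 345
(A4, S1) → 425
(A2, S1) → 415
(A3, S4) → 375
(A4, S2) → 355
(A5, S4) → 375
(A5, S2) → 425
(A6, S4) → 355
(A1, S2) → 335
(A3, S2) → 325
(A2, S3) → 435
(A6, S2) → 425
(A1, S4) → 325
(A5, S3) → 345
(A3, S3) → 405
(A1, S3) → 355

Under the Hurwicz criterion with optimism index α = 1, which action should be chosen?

A2

A1: 1·355 + 0·325 = 355
A2: 1·435 + 0·335 = 435
A3: 1·405 + 0·325 = 405
A4: 1·425 + 0·355 = 425
A5: 1·425 + 0·345 = 425
A6: 1·425 + 0·355 = 425
Highest Hurwicz score = 435 → A2.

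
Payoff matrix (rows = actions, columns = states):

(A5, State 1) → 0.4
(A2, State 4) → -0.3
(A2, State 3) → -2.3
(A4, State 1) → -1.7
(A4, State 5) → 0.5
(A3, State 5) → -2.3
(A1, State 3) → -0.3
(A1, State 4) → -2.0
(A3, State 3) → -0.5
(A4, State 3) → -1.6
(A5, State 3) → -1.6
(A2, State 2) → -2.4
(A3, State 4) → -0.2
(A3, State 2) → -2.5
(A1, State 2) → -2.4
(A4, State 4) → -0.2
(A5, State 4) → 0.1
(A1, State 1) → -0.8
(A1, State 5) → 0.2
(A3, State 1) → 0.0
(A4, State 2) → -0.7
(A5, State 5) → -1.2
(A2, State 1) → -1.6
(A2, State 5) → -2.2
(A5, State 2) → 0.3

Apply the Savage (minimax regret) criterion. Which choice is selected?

Column bests: State 1=0.4, State 2=0.3, State 3=-0.3, State 4=0.1, State 5=0.5.
A1 regrets: 1.2, 2.7, 0.0, 2.1, 0.3 → max 2.7
A2 regrets: 2.0, 2.7, 2.0, 0.4, 2.7 → max 2.7
A3 regrets: 0.4, 2.8, 0.2, 0.3, 2.8 → max 2.8
A4 regrets: 2.1, 1.0, 1.3, 0.3, 0.0 → max 2.1
A5 regrets: 0.0, 0.0, 1.3, 0.0, 1.7 → max 1.7
Smallest max regret = 1.7 → A5.

A5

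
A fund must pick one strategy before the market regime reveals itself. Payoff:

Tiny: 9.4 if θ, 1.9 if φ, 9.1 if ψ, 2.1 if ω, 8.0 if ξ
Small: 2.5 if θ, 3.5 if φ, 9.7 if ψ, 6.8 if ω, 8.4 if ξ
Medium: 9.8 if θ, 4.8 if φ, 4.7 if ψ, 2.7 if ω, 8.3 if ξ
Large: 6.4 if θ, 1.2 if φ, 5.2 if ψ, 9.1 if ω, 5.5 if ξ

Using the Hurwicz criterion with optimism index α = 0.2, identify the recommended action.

Medium

Tiny: 0.2·9.4 + 0.8·1.9 = 3.4
Small: 0.2·9.7 + 0.8·2.5 = 3.94
Medium: 0.2·9.8 + 0.8·2.7 = 4.12
Large: 0.2·9.1 + 0.8·1.2 = 2.78
Highest Hurwicz score = 4.12 → Medium.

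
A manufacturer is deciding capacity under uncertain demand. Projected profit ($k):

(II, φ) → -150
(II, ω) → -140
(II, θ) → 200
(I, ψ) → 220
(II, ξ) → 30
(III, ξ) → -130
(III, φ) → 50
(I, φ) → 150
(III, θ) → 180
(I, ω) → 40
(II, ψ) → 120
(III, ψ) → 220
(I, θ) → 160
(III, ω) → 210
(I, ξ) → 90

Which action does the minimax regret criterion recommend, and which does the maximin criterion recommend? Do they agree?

minimax regret → I; maximin → I (agree)

Column bests: θ=200, φ=150, ψ=220, ω=210, ξ=90.
I regrets: 40, 0, 0, 170, 0 → max 170
II regrets: 0, 300, 100, 350, 60 → max 350
III regrets: 20, 100, 0, 0, 220 → max 220
Smallest max regret = 170 → I.
Row minima: I=40, II=-150, III=-130
Best worst-case = 40 → I.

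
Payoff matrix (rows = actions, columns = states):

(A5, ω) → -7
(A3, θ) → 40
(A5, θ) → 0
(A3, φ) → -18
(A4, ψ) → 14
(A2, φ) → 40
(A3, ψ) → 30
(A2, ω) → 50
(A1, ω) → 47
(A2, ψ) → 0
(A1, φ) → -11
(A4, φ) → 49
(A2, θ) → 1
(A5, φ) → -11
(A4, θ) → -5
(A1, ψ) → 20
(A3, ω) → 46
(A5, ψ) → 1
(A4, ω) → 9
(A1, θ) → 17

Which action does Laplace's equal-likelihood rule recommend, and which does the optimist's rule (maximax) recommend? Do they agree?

Row averages: A1=18.25, A2=22.75, A3=24.5, A4=16.75, A5=-4.25
Highest average = 24.5 → A3.
Row maxima: A1=47, A2=50, A3=46, A4=49, A5=1
Best best-case = 50 → A2.

laplace → A3; maximax → A2 (disagree)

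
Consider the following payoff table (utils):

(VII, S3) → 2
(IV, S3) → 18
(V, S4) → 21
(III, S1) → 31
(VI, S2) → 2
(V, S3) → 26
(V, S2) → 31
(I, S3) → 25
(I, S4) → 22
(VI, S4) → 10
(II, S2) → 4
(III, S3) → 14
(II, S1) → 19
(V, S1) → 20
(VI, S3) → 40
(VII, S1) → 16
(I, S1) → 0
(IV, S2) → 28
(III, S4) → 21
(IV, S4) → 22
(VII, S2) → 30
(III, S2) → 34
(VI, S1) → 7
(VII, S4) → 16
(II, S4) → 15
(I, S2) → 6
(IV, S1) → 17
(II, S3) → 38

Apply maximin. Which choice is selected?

Row minima: I=0, II=4, III=14, IV=17, V=20, VI=2, VII=2
Best worst-case = 20 → V.

V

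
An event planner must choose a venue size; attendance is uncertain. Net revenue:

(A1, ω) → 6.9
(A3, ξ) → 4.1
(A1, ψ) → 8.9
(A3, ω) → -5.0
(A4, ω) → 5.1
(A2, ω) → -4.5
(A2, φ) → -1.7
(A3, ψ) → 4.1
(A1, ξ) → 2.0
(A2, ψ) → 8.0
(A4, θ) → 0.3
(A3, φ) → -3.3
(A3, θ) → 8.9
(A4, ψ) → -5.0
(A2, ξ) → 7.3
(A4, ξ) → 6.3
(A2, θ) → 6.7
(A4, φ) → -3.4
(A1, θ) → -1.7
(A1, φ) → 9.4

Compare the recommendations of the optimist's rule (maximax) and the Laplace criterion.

maximax → A1; laplace → A1 (agree)

Row maxima: A1=9.4, A2=8.0, A3=8.9, A4=6.3
Best best-case = 9.4 → A1.
Row averages: A1=5.1, A2=3.16, A3=1.76, A4=0.66
Highest average = 5.1 → A1.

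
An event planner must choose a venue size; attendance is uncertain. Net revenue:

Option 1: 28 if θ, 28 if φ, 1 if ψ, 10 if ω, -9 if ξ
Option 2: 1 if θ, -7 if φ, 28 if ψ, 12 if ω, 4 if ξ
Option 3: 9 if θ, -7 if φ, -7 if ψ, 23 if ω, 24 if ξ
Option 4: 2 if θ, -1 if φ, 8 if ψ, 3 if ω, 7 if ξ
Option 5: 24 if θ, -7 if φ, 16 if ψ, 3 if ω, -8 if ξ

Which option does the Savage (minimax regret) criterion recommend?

Option 4

Column bests: θ=28, φ=28, ψ=28, ω=23, ξ=24.
Option 1 regrets: 0, 0, 27, 13, 33 → max 33
Option 2 regrets: 27, 35, 0, 11, 20 → max 35
Option 3 regrets: 19, 35, 35, 0, 0 → max 35
Option 4 regrets: 26, 29, 20, 20, 17 → max 29
Option 5 regrets: 4, 35, 12, 20, 32 → max 35
Smallest max regret = 29 → Option 4.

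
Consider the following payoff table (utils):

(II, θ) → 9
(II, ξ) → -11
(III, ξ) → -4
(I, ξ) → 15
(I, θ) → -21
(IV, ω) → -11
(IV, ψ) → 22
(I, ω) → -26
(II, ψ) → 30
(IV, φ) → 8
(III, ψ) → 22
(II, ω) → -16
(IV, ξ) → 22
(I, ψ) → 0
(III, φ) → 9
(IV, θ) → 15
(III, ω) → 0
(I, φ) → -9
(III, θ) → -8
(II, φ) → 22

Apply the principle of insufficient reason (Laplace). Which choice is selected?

IV

Row averages: I=-8.2, II=6.8, III=3.8, IV=11.2
Highest average = 11.2 → IV.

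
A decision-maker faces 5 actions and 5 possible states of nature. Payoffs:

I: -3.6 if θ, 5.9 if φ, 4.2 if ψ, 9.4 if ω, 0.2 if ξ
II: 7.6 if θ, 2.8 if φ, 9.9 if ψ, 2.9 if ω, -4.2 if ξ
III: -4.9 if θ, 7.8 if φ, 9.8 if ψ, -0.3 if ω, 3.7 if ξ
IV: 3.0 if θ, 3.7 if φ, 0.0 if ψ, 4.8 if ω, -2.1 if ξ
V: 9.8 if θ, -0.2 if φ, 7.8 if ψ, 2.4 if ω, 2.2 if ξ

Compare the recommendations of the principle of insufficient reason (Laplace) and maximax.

Row averages: I=3.22, II=3.8, III=3.22, IV=1.88, V=4.4
Highest average = 4.4 → V.
Row maxima: I=9.4, II=9.9, III=9.8, IV=4.8, V=9.8
Best best-case = 9.9 → II.

laplace → V; maximax → II (disagree)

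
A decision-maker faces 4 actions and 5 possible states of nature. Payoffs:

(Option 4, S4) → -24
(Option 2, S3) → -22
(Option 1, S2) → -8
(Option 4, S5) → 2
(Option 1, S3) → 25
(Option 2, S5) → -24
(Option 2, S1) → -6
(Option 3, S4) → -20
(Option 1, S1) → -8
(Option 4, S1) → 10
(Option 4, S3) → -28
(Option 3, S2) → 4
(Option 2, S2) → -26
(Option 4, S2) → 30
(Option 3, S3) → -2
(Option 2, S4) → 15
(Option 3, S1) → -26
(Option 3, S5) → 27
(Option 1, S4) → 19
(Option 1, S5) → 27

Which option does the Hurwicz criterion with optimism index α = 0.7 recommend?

Option 1

Option 1: 0.7·27 + 0.3·(-8) = 16.5
Option 2: 0.7·15 + 0.3·(-26) = 2.7
Option 3: 0.7·27 + 0.3·(-26) = 11.1
Option 4: 0.7·30 + 0.3·(-28) = 12.6
Highest Hurwicz score = 16.5 → Option 1.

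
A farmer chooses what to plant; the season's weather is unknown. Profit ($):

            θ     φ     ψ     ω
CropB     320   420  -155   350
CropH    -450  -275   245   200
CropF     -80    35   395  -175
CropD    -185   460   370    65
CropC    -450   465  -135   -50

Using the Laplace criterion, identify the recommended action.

CropB

Row averages: CropB=233.75, CropH=-70, CropF=43.75, CropD=177.5, CropC=-42.5
Highest average = 233.75 → CropB.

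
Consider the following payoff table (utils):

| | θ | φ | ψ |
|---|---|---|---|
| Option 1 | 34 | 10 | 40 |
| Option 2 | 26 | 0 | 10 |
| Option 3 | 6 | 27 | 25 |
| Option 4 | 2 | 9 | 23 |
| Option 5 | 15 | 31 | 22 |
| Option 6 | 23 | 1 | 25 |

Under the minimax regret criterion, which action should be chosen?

Option 5

Column bests: θ=34, φ=31, ψ=40.
Option 1 regrets: 0, 21, 0 → max 21
Option 2 regrets: 8, 31, 30 → max 31
Option 3 regrets: 28, 4, 15 → max 28
Option 4 regrets: 32, 22, 17 → max 32
Option 5 regrets: 19, 0, 18 → max 19
Option 6 regrets: 11, 30, 15 → max 30
Smallest max regret = 19 → Option 5.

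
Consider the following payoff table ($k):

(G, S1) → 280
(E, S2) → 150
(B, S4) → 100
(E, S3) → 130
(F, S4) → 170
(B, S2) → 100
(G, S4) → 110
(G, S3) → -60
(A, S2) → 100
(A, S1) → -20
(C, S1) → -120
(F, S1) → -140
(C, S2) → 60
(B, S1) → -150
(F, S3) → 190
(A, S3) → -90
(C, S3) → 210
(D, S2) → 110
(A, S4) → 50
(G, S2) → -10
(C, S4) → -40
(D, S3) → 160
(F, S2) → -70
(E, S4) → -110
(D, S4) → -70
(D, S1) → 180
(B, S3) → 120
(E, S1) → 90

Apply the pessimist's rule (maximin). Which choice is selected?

G

Row minima: A=-90, B=-150, C=-120, D=-70, E=-110, F=-140, G=-60
Best worst-case = -60 → G.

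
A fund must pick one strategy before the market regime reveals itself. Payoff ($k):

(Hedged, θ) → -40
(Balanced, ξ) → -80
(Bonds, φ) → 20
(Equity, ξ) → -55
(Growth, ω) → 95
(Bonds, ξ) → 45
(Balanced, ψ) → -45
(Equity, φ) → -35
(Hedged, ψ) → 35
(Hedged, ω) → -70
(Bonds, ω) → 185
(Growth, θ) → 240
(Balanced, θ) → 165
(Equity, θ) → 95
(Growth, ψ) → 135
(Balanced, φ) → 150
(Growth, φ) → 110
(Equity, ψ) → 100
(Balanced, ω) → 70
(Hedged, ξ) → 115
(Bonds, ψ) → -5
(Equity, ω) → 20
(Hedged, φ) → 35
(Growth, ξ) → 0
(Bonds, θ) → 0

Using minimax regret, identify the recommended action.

Column bests: θ=240, φ=150, ψ=135, ω=185, ξ=115.
Growth regrets: 0, 40, 0, 90, 115 → max 115
Bonds regrets: 240, 130, 140, 0, 70 → max 240
Balanced regrets: 75, 0, 180, 115, 195 → max 195
Equity regrets: 145, 185, 35, 165, 170 → max 185
Hedged regrets: 280, 115, 100, 255, 0 → max 280
Smallest max regret = 115 → Growth.

Growth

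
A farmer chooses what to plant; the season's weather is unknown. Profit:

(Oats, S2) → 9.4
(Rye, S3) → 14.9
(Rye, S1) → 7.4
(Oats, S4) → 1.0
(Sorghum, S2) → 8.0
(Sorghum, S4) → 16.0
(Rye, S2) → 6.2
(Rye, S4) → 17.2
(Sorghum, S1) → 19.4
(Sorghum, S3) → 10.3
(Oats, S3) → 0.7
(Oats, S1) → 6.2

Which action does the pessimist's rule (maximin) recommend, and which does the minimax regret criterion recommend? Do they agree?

Row minima: Sorghum=8.0, Rye=6.2, Oats=0.7
Best worst-case = 8.0 → Sorghum.
Column bests: S1=19.4, S2=9.4, S3=14.9, S4=17.2.
Sorghum regrets: 0.0, 1.4, 4.6, 1.2 → max 4.6
Rye regrets: 12.0, 3.2, 0.0, 0.0 → max 12.0
Oats regrets: 13.2, 0.0, 14.2, 16.2 → max 16.2
Smallest max regret = 4.6 → Sorghum.

maximin → Sorghum; minimax regret → Sorghum (agree)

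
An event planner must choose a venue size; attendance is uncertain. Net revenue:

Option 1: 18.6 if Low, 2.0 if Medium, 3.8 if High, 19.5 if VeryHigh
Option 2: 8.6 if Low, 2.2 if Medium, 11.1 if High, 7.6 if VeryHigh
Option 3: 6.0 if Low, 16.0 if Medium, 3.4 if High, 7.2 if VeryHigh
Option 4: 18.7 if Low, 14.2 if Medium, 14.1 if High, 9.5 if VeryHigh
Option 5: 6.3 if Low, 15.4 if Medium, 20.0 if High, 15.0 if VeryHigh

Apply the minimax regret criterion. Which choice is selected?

Column bests: Low=18.7, Medium=16.0, High=20.0, VeryHigh=19.5.
Option 1 regrets: 0.1, 14.0, 16.2, 0.0 → max 16.2
Option 2 regrets: 10.1, 13.8, 8.9, 11.9 → max 13.8
Option 3 regrets: 12.7, 0.0, 16.6, 12.3 → max 16.6
Option 4 regrets: 0.0, 1.8, 5.9, 10.0 → max 10.0
Option 5 regrets: 12.4, 0.6, 0.0, 4.5 → max 12.4
Smallest max regret = 10.0 → Option 4.

Option 4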